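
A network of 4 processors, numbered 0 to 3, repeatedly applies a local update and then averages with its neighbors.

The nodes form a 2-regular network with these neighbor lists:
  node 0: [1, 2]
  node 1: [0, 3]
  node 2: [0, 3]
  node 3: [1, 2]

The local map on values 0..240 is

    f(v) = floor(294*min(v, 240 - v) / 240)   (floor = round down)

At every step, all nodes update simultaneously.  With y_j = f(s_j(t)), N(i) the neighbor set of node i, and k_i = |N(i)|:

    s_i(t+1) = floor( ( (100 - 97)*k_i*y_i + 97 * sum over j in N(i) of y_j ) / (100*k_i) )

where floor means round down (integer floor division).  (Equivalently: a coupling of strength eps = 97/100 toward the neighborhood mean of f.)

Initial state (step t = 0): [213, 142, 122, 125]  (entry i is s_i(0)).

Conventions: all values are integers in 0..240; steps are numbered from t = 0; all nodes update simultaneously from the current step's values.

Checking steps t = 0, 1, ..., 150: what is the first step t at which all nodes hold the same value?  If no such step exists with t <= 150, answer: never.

Answer: 3
Key observation: Synchronization is absorbing here: once all nodes are equal they stay equal, and step 3 is the first all-equal step.

Derivation:
t=0: [213, 142, 122, 125]  (not all equal)
t=1: [129, 87, 88, 132]  (not all equal)
t=2: [107, 132, 132, 107]  (not all equal)
t=3: [131, 131, 131, 131]  (all equal)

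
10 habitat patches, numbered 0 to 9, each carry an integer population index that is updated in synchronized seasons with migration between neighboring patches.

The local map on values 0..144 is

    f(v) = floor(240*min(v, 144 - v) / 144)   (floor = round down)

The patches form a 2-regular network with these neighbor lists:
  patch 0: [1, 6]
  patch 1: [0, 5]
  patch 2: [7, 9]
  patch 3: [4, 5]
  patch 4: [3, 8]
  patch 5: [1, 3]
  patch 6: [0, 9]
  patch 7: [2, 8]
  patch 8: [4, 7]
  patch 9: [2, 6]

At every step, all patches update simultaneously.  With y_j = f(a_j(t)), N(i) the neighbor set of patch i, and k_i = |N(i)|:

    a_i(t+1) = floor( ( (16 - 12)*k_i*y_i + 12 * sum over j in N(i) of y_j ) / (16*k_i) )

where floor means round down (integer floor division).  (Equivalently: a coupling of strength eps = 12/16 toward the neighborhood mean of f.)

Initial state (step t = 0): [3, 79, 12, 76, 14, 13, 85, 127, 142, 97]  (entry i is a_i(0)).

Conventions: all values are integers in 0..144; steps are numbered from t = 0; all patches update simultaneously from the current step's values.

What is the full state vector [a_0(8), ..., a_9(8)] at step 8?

Answer: [65, 59, 90, 59, 64, 58, 76, 84, 75, 85]

Derivation:
t=0: [3, 79, 12, 76, 14, 13, 85, 127, 142, 97]
t=1: [78, 36, 44, 44, 49, 88, 55, 15, 19, 63]
t=2: [84, 91, 67, 83, 59, 73, 103, 45, 47, 87]
t=3: [83, 103, 91, 106, 91, 100, 90, 89, 84, 90]
t=4: [84, 82, 89, 76, 83, 67, 94, 93, 92, 89]
t=5: [94, 104, 88, 107, 99, 108, 92, 87, 91, 88]
t=6: [77, 70, 93, 65, 74, 62, 87, 91, 85, 90]
t=7: [106, 109, 88, 109, 106, 109, 99, 90, 101, 90]
t=8: [65, 59, 90, 59, 64, 58, 76, 84, 75, 85]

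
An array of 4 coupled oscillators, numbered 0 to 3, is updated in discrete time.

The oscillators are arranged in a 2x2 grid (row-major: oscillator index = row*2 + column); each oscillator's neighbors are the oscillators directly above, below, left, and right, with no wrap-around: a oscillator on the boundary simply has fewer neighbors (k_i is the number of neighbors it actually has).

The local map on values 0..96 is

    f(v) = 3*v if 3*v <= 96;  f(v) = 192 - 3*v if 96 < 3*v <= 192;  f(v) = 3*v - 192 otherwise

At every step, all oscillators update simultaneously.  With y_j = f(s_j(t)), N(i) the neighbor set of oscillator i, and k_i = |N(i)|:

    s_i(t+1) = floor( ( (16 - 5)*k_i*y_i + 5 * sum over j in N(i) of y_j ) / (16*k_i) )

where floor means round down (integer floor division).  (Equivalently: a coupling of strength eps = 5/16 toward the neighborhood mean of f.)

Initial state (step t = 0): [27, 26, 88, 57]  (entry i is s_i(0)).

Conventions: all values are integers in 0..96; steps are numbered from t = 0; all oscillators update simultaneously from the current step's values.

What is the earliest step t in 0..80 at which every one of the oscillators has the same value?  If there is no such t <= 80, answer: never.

Simulating step by step:
t=0: [27, 26, 88, 57]  (not all equal)
t=1: [79, 69, 65, 37]  (not all equal)
t=2: [33, 30, 21, 58]  (not all equal)
t=3: [87, 79, 60, 36]  (not all equal)
t=4: [56, 54, 32, 66]  (not all equal)
t=5: [36, 25, 70, 23]  (not all equal)
t=6: [72, 75, 36, 61]  (not all equal)
t=7: [34, 27, 62, 24]  (not all equal)
t=8: [75, 81, 29, 63]  (not all equal)
t=9: [44, 40, 65, 23]  (not all equal)
t=10: [52, 69, 22, 59]  (not all equal)
t=11: [37, 18, 53, 22]  (not all equal)
t=12: [69, 60, 45, 58]  (not all equal)
t=13: [21, 13, 44, 23]  (not all equal)
t=14: [58, 47, 61, 62]  (not all equal)
t=15: [21, 38, 9, 13]  (not all equal)
t=16: [59, 69, 34, 43]  (not all equal)
t=17: [26, 22, 74, 59]  (not all equal)
t=18: [68, 59, 35, 25]  (not all equal)
t=19: [24, 23, 73, 67]  (not all equal)
t=20: [64, 60, 31, 21]  (not all equal)
t=21: [16, 18, 73, 59]  (not all equal)
t=22: [45, 46, 28, 22]  (not all equal)
t=23: [60, 56, 76, 66]  (not all equal)
t=24: [17, 19, 27, 13]  (not all equal)
t=25: [56, 53, 69, 48]  (not all equal)
t=26: [24, 33, 21, 40]  (not all equal)
t=27: [73, 86, 65, 73]  (not all equal)
t=28: [29, 53, 10, 29]  (not all equal)
t=29: [69, 49, 47, 69]  (not all equal)
t=30: [25, 35, 39, 25]  (not all equal)
t=31: [76, 83, 75, 76]  (not all equal)
t=32: [38, 50, 33, 38]  (not all equal)
t=33: [74, 53, 88, 74]  (not all equal)
t=34: [37, 32, 58, 37]  (not all equal)
t=35: [73, 91, 37, 73]  (not all equal)
t=36: [43, 64, 64, 43]  (not all equal)
t=37: [43, 19, 19, 43]  (not all equal)
t=38: [61, 58, 58, 61]  (not all equal)
t=39: [11, 15, 15, 11]  (not all equal)
t=40: [36, 41, 41, 36]  (not all equal)
t=41: [79, 73, 73, 79]  (not all equal)
t=42: [39, 32, 32, 39]  (not all equal)
t=43: [81, 89, 89, 81]  (not all equal)
t=44: [58, 67, 67, 58]  (not all equal)
t=45: [15, 11, 11, 15]  (not all equal)
t=46: [41, 36, 36, 41]  (not all equal)
t=47: [73, 79, 79, 73]  (not all equal)
t=48: [32, 39, 39, 32]  (not all equal)
t=49: [89, 81, 81, 89]  (not all equal)
t=50: [67, 58, 58, 67]  (not all equal)
t=51: [11, 15, 15, 11]  (not all equal)

Answer: never
Key observation: The state at step 39 reappears at step 51 — the system is in a cycle of period 12 from step 39 on.  No step 0..51 is synchronized, and the cycle repeats forever, so no step up to 80 (or ever) has all oscillators equal.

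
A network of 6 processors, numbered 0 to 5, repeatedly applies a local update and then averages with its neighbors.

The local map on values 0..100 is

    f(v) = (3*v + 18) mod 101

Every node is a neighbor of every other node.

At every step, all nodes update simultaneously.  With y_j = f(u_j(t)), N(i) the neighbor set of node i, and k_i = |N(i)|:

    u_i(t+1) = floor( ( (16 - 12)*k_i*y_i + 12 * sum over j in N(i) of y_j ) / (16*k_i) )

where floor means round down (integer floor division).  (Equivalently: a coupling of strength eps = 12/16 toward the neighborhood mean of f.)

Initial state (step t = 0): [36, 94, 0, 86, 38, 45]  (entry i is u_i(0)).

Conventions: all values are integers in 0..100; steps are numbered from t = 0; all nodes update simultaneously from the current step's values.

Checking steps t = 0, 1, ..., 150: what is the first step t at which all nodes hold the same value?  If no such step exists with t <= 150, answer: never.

Answer: 3
Key observation: Synchronization is absorbing here: once all nodes are equal they stay equal, and step 3 is the first all-equal step.

Derivation:
t=0: [36, 94, 0, 86, 38, 45]  (not all equal)
t=1: [47, 54, 46, 52, 47, 49]  (not all equal)
t=2: [63, 65, 63, 65, 63, 64]  (not all equal)
t=3: [7, 7, 7, 7, 7, 7]  (all equal)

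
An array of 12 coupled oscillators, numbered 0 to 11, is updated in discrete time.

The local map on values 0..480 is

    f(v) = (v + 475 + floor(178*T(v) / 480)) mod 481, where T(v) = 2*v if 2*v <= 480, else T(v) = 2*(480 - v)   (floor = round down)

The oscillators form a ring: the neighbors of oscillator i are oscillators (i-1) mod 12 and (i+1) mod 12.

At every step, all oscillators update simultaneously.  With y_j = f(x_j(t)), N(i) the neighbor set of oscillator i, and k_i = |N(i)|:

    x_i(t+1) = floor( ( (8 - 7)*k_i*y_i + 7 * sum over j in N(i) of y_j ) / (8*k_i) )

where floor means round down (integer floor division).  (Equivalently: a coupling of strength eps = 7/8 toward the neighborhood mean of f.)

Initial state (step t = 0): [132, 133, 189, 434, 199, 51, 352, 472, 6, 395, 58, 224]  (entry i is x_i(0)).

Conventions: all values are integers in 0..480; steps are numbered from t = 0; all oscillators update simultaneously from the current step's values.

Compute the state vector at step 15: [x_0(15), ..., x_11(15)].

Simulating step by step:
t=0: [132, 133, 189, 434, 199, 51, 352, 472, 6, 395, 58, 224]
t=1: [294, 267, 340, 347, 280, 351, 296, 253, 404, 99, 377, 187]
t=2: [375, 429, 429, 430, 437, 426, 427, 436, 310, 414, 268, 421]
t=3: [457, 453, 460, 461, 460, 460, 460, 447, 455, 428, 452, 435]
t=4: [464, 467, 468, 468, 468, 468, 466, 467, 463, 465, 461, 466]
t=5: [469, 469, 470, 470, 470, 470, 470, 469, 469, 469, 469, 469]
t=6: [471, 471, 471, 471, 471, 471, 471, 471, 471, 471, 471, 471]
t=7: [471, 471, 471, 471, 471, 471, 471, 471, 471, 471, 471, 471]
t=8: [471, 471, 471, 471, 471, 471, 471, 471, 471, 471, 471, 471]
t=9: [471, 471, 471, 471, 471, 471, 471, 471, 471, 471, 471, 471]
t=10: [471, 471, 471, 471, 471, 471, 471, 471, 471, 471, 471, 471]
t=11: [471, 471, 471, 471, 471, 471, 471, 471, 471, 471, 471, 471]
t=12: [471, 471, 471, 471, 471, 471, 471, 471, 471, 471, 471, 471]
t=13: [471, 471, 471, 471, 471, 471, 471, 471, 471, 471, 471, 471]
t=14: [471, 471, 471, 471, 471, 471, 471, 471, 471, 471, 471, 471]
t=15: [471, 471, 471, 471, 471, 471, 471, 471, 471, 471, 471, 471]

Answer: [471, 471, 471, 471, 471, 471, 471, 471, 471, 471, 471, 471]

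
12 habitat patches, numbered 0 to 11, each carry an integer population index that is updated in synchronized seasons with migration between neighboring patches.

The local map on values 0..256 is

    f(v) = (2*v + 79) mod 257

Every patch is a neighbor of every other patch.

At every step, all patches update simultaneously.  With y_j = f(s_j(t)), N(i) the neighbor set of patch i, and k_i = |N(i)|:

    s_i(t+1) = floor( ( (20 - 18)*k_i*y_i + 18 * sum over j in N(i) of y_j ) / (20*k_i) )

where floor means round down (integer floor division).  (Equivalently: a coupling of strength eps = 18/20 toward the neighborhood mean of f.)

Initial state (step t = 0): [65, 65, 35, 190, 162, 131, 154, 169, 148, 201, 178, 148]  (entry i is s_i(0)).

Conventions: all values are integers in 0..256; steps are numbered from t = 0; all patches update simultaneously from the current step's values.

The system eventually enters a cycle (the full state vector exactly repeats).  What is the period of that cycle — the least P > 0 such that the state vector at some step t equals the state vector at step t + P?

Answer: 16
Key observation: The state at step 2, [142, 142, 142, 142, 142, 142, 142, 142, 142, 142, 142, 142], reappears at step 18 — and no state repeats earlier — so the cycle the system enters has period 16.

Derivation:
t=0: [65, 65, 35, 190, 162, 131, 154, 169, 148, 201, 178, 148]
t=1: [161, 161, 160, 161, 160, 159, 160, 160, 159, 161, 160, 159]
t=2: [142, 142, 142, 142, 142, 142, 142, 142, 142, 142, 142, 142]
t=3: [106, 106, 106, 106, 106, 106, 106, 106, 106, 106, 106, 106]
t=4: [34, 34, 34, 34, 34, 34, 34, 34, 34, 34, 34, 34]
t=5: [147, 147, 147, 147, 147, 147, 147, 147, 147, 147, 147, 147]
t=6: [116, 116, 116, 116, 116, 116, 116, 116, 116, 116, 116, 116]
t=7: [54, 54, 54, 54, 54, 54, 54, 54, 54, 54, 54, 54]
t=8: [187, 187, 187, 187, 187, 187, 187, 187, 187, 187, 187, 187]
t=9: [196, 196, 196, 196, 196, 196, 196, 196, 196, 196, 196, 196]
t=10: [214, 214, 214, 214, 214, 214, 214, 214, 214, 214, 214, 214]
t=11: [250, 250, 250, 250, 250, 250, 250, 250, 250, 250, 250, 250]
t=12: [65, 65, 65, 65, 65, 65, 65, 65, 65, 65, 65, 65]
t=13: [209, 209, 209, 209, 209, 209, 209, 209, 209, 209, 209, 209]
t=14: [240, 240, 240, 240, 240, 240, 240, 240, 240, 240, 240, 240]
t=15: [45, 45, 45, 45, 45, 45, 45, 45, 45, 45, 45, 45]
t=16: [169, 169, 169, 169, 169, 169, 169, 169, 169, 169, 169, 169]
t=17: [160, 160, 160, 160, 160, 160, 160, 160, 160, 160, 160, 160]
t=18: [142, 142, 142, 142, 142, 142, 142, 142, 142, 142, 142, 142]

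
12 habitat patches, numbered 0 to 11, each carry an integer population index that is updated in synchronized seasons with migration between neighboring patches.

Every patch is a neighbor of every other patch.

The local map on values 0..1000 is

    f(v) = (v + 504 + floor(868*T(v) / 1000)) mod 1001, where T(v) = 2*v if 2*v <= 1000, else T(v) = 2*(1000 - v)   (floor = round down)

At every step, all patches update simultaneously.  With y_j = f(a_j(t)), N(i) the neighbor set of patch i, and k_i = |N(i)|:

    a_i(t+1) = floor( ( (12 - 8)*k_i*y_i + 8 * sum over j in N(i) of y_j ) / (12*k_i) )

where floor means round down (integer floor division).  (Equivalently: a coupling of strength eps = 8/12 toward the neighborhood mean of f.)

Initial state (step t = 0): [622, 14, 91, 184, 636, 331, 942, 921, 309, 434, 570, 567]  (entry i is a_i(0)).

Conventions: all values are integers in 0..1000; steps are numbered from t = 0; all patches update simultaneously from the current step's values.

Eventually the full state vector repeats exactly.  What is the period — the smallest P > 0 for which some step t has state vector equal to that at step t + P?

Answer: 2
Key observation: The state at step 16, [714, 714, 714, 714, 714, 714, 714, 714, 714, 714, 714, 714], reappears at step 18 — and no state repeats earlier — so the cycle the system enters has period 2.

Derivation:
t=0: [622, 14, 91, 184, 636, 331, 942, 921, 309, 434, 570, 567]
t=1: [639, 574, 631, 428, 636, 538, 575, 579, 521, 615, 650, 650]
t=2: [781, 794, 782, 755, 781, 801, 793, 793, 804, 786, 778, 778]
t=3: [661, 658, 661, 666, 661, 657, 659, 659, 656, 660, 662, 662]
t=4: [752, 752, 752, 751, 752, 753, 752, 752, 753, 752, 752, 752]
t=5: [684, 684, 684, 685, 684, 684, 684, 684, 684, 684, 684, 684]
t=6: [734, 734, 734, 734, 734, 734, 734, 734, 734, 734, 734, 734]
t=7: [698, 698, 698, 698, 698, 698, 698, 698, 698, 698, 698, 698]
t=8: [725, 725, 725, 725, 725, 725, 725, 725, 725, 725, 725, 725]
t=9: [705, 705, 705, 705, 705, 705, 705, 705, 705, 705, 705, 705]
t=10: [720, 720, 720, 720, 720, 720, 720, 720, 720, 720, 720, 720]
t=11: [709, 709, 709, 709, 709, 709, 709, 709, 709, 709, 709, 709]
t=12: [717, 717, 717, 717, 717, 717, 717, 717, 717, 717, 717, 717]
t=13: [711, 711, 711, 711, 711, 711, 711, 711, 711, 711, 711, 711]
t=14: [715, 715, 715, 715, 715, 715, 715, 715, 715, 715, 715, 715]
t=15: [712, 712, 712, 712, 712, 712, 712, 712, 712, 712, 712, 712]
t=16: [714, 714, 714, 714, 714, 714, 714, 714, 714, 714, 714, 714]
t=17: [713, 713, 713, 713, 713, 713, 713, 713, 713, 713, 713, 713]
t=18: [714, 714, 714, 714, 714, 714, 714, 714, 714, 714, 714, 714]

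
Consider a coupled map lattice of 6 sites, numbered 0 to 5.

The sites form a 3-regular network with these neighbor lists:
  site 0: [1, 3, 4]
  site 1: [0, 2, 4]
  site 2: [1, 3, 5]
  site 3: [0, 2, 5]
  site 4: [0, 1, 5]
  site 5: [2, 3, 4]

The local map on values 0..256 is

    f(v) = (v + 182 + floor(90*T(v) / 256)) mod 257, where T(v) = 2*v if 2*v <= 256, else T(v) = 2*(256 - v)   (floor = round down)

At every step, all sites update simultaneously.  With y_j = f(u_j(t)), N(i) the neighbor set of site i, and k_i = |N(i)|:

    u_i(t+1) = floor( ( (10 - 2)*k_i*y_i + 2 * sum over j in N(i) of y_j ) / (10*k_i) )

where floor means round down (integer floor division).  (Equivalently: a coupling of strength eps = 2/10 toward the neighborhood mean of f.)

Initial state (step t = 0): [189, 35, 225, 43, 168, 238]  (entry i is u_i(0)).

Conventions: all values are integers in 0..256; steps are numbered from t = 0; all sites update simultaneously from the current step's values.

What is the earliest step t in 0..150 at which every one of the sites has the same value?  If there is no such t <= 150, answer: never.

Answer: 4
Key observation: Synchronization is absorbing here: once all sites are equal they stay equal, and step 4 is the first all-equal step.

Derivation:
t=0: [189, 35, 225, 43, 168, 238]  (not all equal)
t=1: [172, 225, 181, 237, 161, 178]  (not all equal)
t=2: [158, 167, 159, 171, 153, 157]  (not all equal)
t=3: [151, 153, 152, 154, 150, 151]  (not all equal)
t=4: [149, 149, 149, 149, 149, 149]  (all equal)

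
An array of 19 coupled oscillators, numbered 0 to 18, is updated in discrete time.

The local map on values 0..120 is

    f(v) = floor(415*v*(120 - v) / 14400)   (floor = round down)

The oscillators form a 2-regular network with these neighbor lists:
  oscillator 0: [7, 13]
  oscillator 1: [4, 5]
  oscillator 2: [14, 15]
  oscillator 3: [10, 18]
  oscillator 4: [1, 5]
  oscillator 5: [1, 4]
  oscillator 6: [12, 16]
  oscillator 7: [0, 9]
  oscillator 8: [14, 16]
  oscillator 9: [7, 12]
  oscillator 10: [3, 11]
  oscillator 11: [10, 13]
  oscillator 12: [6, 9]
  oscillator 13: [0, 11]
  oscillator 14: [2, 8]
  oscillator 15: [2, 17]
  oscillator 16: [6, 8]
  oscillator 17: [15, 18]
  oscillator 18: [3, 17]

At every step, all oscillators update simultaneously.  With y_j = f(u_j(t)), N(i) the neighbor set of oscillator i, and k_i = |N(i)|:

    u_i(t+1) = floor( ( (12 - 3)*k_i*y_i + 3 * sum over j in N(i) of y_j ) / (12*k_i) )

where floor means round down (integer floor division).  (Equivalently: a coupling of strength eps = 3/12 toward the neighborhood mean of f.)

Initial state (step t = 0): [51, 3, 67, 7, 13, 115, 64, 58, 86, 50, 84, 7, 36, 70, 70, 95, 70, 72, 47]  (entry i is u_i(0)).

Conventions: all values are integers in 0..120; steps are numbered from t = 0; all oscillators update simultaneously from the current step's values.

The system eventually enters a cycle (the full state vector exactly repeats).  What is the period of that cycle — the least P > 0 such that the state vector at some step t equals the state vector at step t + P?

Answer: 4
Key observation: The state at step 17, [102, 103, 101, 65, 103, 103, 103, 102, 102, 102, 55, 70, 103, 98, 102, 101, 103, 101, 95], reappears at step 21 — and no state repeats earlier — so the cycle the system enters has period 4.

Derivation:
t=0: [51, 3, 67, 7, 13, 115, 64, 58, 86, 50, 84, 7, 36, 70, 70, 95, 70, 72, 47]
t=1: [101, 14, 97, 39, 33, 18, 100, 102, 88, 98, 70, 39, 90, 90, 98, 76, 98, 95, 88]
t=2: [57, 48, 67, 90, 73, 54, 60, 53, 76, 62, 97, 90, 72, 76, 64, 88, 63, 73, 80]
t=3: [102, 99, 99, 77, 98, 101, 102, 102, 97, 102, 67, 77, 100, 94, 102, 85, 102, 95, 90]
t=4: [54, 58, 61, 93, 60, 56, 52, 52, 61, 52, 100, 92, 55, 70, 54, 79, 53, 71, 78]
t=5: [101, 103, 101, 72, 103, 103, 101, 101, 102, 101, 61, 75, 102, 97, 102, 95, 102, 98, 92]
t=6: [56, 50, 56, 96, 50, 50, 54, 55, 52, 54, 101, 93, 52, 67, 52, 65, 52, 64, 75]
t=7: [102, 100, 102, 68, 100, 100, 101, 102, 101, 102, 58, 73, 101, 98, 101, 103, 101, 102, 93]
t=8: [53, 57, 52, 97, 57, 57, 55, 52, 55, 52, 102, 94, 54, 65, 54, 50, 55, 54, 73]
t=9: [102, 103, 101, 66, 103, 103, 102, 101, 102, 101, 55, 71, 102, 98, 102, 100, 103, 101, 94]
t=10: [53, 50, 54, 98, 50, 50, 51, 54, 51, 54, 102, 95, 52, 65, 52, 56, 50, 57, 72]
t=11: [102, 100, 102, 65, 100, 100, 100, 102, 100, 101, 55, 70, 101, 98, 101, 102, 100, 102, 94]
t=12: [53, 57, 52, 98, 57, 57, 56, 52, 56, 54, 102, 95, 55, 65, 54, 52, 57, 54, 71]
t=13: [102, 103, 101, 65, 103, 103, 103, 101, 102, 102, 55, 70, 102, 98, 102, 101, 103, 101, 95]
t=14: [53, 50, 54, 98, 50, 50, 50, 54, 51, 52, 102, 95, 51, 65, 52, 55, 50, 56, 70]
t=15: [102, 100, 102, 65, 100, 100, 100, 101, 100, 101, 55, 70, 100, 98, 101, 102, 100, 102, 95]
t=16: [53, 57, 52, 98, 57, 57, 57, 54, 56, 55, 102, 95, 56, 65, 54, 52, 57, 54, 70]
t=17: [102, 103, 101, 65, 103, 103, 103, 102, 102, 102, 55, 70, 103, 98, 102, 101, 103, 101, 95]
t=18: [53, 50, 54, 98, 50, 50, 50, 52, 51, 51, 102, 95, 50, 65, 52, 55, 50, 56, 70]
t=19: [102, 100, 102, 65, 100, 100, 100, 101, 100, 100, 55, 70, 100, 98, 101, 102, 100, 102, 95]
t=20: [53, 57, 52, 98, 57, 57, 57, 54, 56, 56, 102, 95, 57, 65, 54, 52, 57, 54, 70]
t=21: [102, 103, 101, 65, 103, 103, 103, 102, 102, 102, 55, 70, 103, 98, 102, 101, 103, 101, 95]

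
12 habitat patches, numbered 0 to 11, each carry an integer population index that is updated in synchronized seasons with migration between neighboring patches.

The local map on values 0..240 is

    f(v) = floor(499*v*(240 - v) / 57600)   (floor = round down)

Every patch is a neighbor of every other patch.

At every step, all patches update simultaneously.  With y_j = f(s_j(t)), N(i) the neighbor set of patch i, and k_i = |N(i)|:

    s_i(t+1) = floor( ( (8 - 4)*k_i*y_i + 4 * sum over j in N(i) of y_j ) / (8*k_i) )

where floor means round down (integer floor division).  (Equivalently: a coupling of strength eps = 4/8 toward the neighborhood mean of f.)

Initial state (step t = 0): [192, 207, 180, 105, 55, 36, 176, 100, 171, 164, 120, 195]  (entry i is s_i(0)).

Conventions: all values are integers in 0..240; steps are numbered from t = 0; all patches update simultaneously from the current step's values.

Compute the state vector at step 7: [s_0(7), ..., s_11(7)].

Answer: [124, 124, 124, 124, 124, 124, 124, 124, 124, 124, 124, 124]

Derivation:
t=0: [192, 207, 180, 105, 55, 36, 176, 100, 171, 164, 120, 195]
t=1: [87, 78, 93, 106, 91, 80, 95, 106, 97, 100, 107, 85]
t=2: [116, 113, 117, 120, 117, 114, 118, 120, 118, 119, 120, 116]
t=3: [124, 124, 124, 124, 124, 124, 124, 124, 124, 124, 124, 124]
t=4: [124, 124, 124, 124, 124, 124, 124, 124, 124, 124, 124, 124]
t=5: [124, 124, 124, 124, 124, 124, 124, 124, 124, 124, 124, 124]
t=6: [124, 124, 124, 124, 124, 124, 124, 124, 124, 124, 124, 124]
t=7: [124, 124, 124, 124, 124, 124, 124, 124, 124, 124, 124, 124]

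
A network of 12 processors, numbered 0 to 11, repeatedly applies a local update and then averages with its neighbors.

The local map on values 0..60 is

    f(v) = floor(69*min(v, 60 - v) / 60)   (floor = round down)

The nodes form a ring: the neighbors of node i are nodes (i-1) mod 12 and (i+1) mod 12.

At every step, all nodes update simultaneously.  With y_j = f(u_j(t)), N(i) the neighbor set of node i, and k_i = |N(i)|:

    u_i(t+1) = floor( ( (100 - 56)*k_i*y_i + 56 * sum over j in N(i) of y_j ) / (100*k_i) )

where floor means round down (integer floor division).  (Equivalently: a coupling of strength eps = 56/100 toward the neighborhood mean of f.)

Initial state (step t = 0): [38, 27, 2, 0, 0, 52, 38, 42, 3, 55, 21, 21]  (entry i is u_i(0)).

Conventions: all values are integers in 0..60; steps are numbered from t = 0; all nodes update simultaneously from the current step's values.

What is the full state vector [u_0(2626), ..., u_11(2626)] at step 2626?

Answer: [32, 32, 32, 33, 33, 33, 32, 32, 32, 32, 32, 32]
Key observation: The state at step 14, [32, 32, 32, 33, 33, 33, 32, 32, 32, 32, 32, 32], reappears at step 16: the system is in a cycle of period 2 from step 14 on.  Therefore the state at step 2626 equals the state at step 14 + ((2626 - 14) mod 2) = 14, which is [32, 32, 32, 33, 33, 33, 32, 32, 32, 32, 32, 32].

Derivation:
t=0: [38, 27, 2, 0, 0, 52, 38, 42, 3, 55, 21, 21]
t=1: [26, 21, 9, 0, 2, 10, 19, 16, 8, 9, 18, 24]
t=2: [27, 21, 11, 3, 3, 11, 17, 16, 11, 12, 19, 25]
t=3: [28, 22, 12, 5, 5, 11, 16, 16, 13, 14, 20, 26]
t=4: [29, 23, 14, 7, 6, 11, 16, 16, 15, 17, 22, 28]
t=5: [30, 25, 16, 9, 8, 12, 16, 17, 17, 20, 25, 30]
t=6: [32, 26, 18, 11, 10, 13, 16, 18, 20, 23, 28, 32]
t=7: [31, 27, 20, 13, 12, 14, 17, 20, 23, 26, 30, 32]
t=8: [32, 29, 22, 16, 14, 16, 19, 22, 26, 29, 32, 32]
t=9: [32, 30, 25, 19, 17, 18, 21, 25, 29, 31, 32, 32]
t=10: [32, 31, 27, 22, 19, 20, 24, 28, 31, 32, 32, 32]
t=11: [32, 32, 29, 25, 22, 23, 27, 30, 32, 32, 32, 32]
t=12: [32, 32, 31, 28, 26, 27, 30, 32, 32, 32, 32, 32]
t=13: [32, 32, 32, 31, 30, 31, 32, 32, 32, 32, 32, 32]
t=14: [32, 32, 32, 33, 33, 33, 32, 32, 32, 32, 32, 32]
t=15: [32, 32, 31, 31, 31, 31, 31, 32, 32, 32, 32, 32]
t=16: [32, 32, 32, 33, 33, 33, 32, 32, 32, 32, 32, 32]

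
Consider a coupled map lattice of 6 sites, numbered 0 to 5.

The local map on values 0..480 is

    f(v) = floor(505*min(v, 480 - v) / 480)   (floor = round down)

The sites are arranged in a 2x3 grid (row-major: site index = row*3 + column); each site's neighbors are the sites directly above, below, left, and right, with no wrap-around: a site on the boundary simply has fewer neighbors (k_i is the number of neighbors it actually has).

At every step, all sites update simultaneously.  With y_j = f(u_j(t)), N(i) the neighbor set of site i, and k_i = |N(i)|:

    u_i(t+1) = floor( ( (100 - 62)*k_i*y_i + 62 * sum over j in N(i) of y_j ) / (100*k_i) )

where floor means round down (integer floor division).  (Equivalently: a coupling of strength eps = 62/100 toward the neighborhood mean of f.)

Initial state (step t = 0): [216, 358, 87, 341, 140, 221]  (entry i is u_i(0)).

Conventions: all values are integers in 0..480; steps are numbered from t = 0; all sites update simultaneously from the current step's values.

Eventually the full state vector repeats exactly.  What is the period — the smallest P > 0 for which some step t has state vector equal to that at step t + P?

Answer: 4
Key observation: The state at step 19, [251, 251, 251, 251, 251, 251], reappears at step 23 — and no state repeats earlier — so the cycle the system enters has period 4.

Derivation:
t=0: [216, 358, 87, 341, 140, 221]
t=1: [171, 144, 146, 171, 160, 161]
t=2: [170, 160, 157, 175, 166, 163]
t=3: [176, 170, 167, 179, 174, 170]
t=4: [183, 179, 176, 185, 181, 178]
t=5: [191, 188, 186, 192, 189, 187]
t=6: [199, 197, 195, 200, 198, 196]
t=7: [208, 207, 205, 209, 207, 206]
t=8: [218, 216, 215, 218, 217, 216]
t=9: [228, 227, 226, 228, 227, 227]
t=10: [238, 238, 237, 238, 238, 237]
t=11: [250, 249, 249, 250, 249, 249]
t=12: [241, 242, 243, 241, 242, 243]
t=13: [250, 250, 249, 250, 250, 249]
t=14: [241, 241, 242, 241, 241, 242]
t=15: [251, 250, 250, 251, 250, 250]
t=16: [240, 240, 241, 240, 240, 241]
t=17: [252, 251, 251, 252, 251, 251]
t=18: [239, 239, 240, 239, 239, 240]
t=19: [251, 251, 251, 251, 251, 251]
t=20: [240, 240, 240, 240, 240, 240]
t=21: [252, 252, 252, 252, 252, 252]
t=22: [239, 239, 239, 239, 239, 239]
t=23: [251, 251, 251, 251, 251, 251]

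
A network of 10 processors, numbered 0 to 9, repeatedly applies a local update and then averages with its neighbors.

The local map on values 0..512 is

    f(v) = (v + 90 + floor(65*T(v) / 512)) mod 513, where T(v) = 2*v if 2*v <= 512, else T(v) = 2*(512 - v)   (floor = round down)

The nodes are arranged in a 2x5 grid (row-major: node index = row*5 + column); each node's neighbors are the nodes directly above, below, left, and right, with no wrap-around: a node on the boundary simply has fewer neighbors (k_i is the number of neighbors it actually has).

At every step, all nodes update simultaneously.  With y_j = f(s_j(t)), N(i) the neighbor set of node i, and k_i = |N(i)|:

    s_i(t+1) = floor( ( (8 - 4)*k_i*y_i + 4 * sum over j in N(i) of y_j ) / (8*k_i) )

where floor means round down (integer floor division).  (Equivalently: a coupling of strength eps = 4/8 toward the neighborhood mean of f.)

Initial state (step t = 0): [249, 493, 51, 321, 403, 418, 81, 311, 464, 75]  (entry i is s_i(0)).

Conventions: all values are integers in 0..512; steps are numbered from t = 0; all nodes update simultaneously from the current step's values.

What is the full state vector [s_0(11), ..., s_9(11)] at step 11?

Answer: [31, 43, 43, 44, 31, 28, 44, 50, 47, 30]

Derivation:
t=0: [249, 493, 51, 321, 403, 418, 81, 311, 464, 75]
t=1: [224, 161, 240, 265, 164, 157, 186, 292, 209, 107]
t=2: [329, 326, 385, 381, 307, 316, 330, 396, 355, 273]
t=3: [462, 471, 415, 492, 456, 460, 386, 243, 396, 444]
t=4: [52, 124, 95, 47, 51, 164, 337, 284, 85, 31]
t=5: [212, 261, 241, 167, 145, 304, 397, 361, 215, 151]
t=6: [392, 332, 396, 319, 280, 312, 226, 370, 357, 297]
t=7: [485, 381, 237, 381, 438, 447, 422, 391, 475, 449]
t=8: [170, 331, 446, 332, 152, 42, 186, 333, 206, 44]
t=9: [303, 343, 253, 344, 293, 227, 340, 352, 354, 229]
t=10: [435, 458, 442, 459, 432, 416, 458, 468, 464, 419]
t=11: [31, 43, 43, 44, 31, 28, 44, 50, 47, 30]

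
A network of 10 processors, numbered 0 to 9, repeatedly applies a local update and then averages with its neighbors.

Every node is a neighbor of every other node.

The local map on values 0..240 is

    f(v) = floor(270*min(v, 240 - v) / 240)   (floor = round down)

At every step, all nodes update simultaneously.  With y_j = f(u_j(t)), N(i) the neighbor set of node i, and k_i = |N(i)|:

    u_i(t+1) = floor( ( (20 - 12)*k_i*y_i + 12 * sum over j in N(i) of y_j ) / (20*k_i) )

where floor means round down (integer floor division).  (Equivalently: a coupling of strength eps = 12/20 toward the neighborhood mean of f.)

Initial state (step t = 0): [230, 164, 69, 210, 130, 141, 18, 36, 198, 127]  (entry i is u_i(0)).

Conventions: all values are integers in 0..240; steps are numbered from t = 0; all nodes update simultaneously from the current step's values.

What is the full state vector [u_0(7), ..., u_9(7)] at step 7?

Simulating step by step:
t=0: [230, 164, 69, 210, 130, 141, 18, 36, 198, 127]
t=1: [48, 73, 70, 55, 85, 81, 51, 58, 60, 87]
t=2: [67, 77, 75, 70, 81, 80, 68, 71, 72, 82]
t=3: [80, 84, 83, 81, 85, 85, 80, 81, 82, 86]
t=4: [91, 93, 92, 92, 93, 93, 91, 92, 92, 93]
t=5: [102, 103, 103, 103, 103, 103, 102, 103, 103, 103]
t=6: [114, 114, 114, 114, 114, 114, 114, 114, 114, 114]
t=7: [128, 128, 128, 128, 128, 128, 128, 128, 128, 128]

Answer: [128, 128, 128, 128, 128, 128, 128, 128, 128, 128]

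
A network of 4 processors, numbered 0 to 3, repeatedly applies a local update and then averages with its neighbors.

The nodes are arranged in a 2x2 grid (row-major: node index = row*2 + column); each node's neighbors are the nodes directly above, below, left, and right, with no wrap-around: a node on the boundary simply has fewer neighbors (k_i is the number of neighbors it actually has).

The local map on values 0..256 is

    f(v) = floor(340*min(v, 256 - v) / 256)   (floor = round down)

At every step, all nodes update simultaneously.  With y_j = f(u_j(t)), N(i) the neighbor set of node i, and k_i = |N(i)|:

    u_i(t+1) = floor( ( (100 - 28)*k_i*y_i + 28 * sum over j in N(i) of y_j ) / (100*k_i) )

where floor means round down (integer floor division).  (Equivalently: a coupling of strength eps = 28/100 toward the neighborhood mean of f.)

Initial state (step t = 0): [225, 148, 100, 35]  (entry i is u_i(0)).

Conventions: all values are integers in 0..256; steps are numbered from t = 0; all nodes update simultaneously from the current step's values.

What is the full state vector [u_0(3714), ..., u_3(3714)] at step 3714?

Simulating step by step:
t=0: [225, 148, 100, 35]
t=1: [68, 115, 107, 71]
t=2: [105, 135, 128, 108]
t=3: [146, 154, 161, 149]
t=4: [141, 137, 131, 138]
t=5: [154, 156, 162, 157]
t=6: [133, 132, 126, 130]
t=7: [163, 164, 166, 166]
t=8: [122, 121, 119, 119]
t=9: [161, 160, 158, 158]
t=10: [126, 127, 129, 129]
t=11: [167, 167, 167, 168]
t=12: [118, 117, 117, 116]
t=13: [155, 155, 155, 154]
t=14: [134, 134, 134, 134]
t=15: [162, 162, 162, 162]
t=16: [124, 124, 124, 124]
t=17: [164, 164, 164, 164]
t=18: [122, 122, 122, 122]
t=19: [162, 162, 162, 162]

Answer: [122, 122, 122, 122]
Key observation: The state at step 15, [162, 162, 162, 162], reappears at step 19: the system is in a cycle of period 4 from step 15 on.  Therefore the state at step 3714 equals the state at step 15 + ((3714 - 15) mod 4) = 18, which is [122, 122, 122, 122].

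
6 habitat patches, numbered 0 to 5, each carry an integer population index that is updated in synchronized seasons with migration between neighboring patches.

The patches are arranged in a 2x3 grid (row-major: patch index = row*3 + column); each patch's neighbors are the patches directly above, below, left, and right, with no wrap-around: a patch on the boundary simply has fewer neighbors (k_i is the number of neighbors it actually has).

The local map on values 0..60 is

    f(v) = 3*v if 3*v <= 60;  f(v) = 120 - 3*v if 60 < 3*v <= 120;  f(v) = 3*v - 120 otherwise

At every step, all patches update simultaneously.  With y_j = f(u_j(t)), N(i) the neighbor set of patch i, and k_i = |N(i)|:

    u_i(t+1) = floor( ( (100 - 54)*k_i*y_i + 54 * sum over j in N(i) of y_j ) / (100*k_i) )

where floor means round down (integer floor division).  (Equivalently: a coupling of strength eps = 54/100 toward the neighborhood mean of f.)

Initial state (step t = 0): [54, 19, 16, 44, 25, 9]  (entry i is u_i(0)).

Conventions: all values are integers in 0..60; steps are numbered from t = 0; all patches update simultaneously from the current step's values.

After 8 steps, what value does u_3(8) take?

Answer: u_3(8) = 52

Derivation:
t=0: [54, 19, 16, 44, 25, 9]
t=1: [37, 50, 44, 29, 37, 37]
t=2: [21, 19, 16, 20, 17, 9]
t=3: [57, 54, 44, 56, 49, 39]
t=4: [47, 35, 17, 43, 29, 11]
t=5: [16, 25, 36, 18, 25, 37]
t=6: [48, 39, 20, 49, 40, 19]
t=7: [19, 16, 43, 18, 15, 42]
t=8: [53, 42, 18, 52, 40, 17]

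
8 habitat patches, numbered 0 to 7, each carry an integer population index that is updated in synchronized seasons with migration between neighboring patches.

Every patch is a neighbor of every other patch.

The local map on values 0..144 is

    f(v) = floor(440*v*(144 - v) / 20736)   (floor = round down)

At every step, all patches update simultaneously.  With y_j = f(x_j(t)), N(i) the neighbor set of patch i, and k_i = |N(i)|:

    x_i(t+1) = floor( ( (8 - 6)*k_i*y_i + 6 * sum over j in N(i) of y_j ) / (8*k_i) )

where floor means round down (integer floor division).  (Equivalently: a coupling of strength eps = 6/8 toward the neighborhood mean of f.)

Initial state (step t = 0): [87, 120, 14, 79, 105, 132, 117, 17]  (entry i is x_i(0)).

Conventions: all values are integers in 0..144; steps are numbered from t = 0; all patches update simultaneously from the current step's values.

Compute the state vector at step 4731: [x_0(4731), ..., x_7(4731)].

Answer: [85, 85, 85, 85, 85, 85, 85, 85]
Key observation: The state at step 6, [106, 106, 106, 106, 106, 106, 106, 106], reappears at step 8: the system is in a cycle of period 2 from step 6 on.  Therefore the state at step 4731 equals the state at step 6 + ((4731 - 6) mod 2) = 7, which is [85, 85, 85, 85, 85, 85, 85, 85].

Derivation:
t=0: [87, 120, 14, 79, 105, 132, 117, 17]
t=1: [73, 66, 63, 73, 70, 62, 67, 64]
t=2: [108, 108, 108, 108, 108, 108, 108, 108]
t=3: [82, 82, 82, 82, 82, 82, 82, 82]
t=4: [107, 107, 107, 107, 107, 107, 107, 107]
t=5: [84, 84, 84, 84, 84, 84, 84, 84]
t=6: [106, 106, 106, 106, 106, 106, 106, 106]
t=7: [85, 85, 85, 85, 85, 85, 85, 85]
t=8: [106, 106, 106, 106, 106, 106, 106, 106]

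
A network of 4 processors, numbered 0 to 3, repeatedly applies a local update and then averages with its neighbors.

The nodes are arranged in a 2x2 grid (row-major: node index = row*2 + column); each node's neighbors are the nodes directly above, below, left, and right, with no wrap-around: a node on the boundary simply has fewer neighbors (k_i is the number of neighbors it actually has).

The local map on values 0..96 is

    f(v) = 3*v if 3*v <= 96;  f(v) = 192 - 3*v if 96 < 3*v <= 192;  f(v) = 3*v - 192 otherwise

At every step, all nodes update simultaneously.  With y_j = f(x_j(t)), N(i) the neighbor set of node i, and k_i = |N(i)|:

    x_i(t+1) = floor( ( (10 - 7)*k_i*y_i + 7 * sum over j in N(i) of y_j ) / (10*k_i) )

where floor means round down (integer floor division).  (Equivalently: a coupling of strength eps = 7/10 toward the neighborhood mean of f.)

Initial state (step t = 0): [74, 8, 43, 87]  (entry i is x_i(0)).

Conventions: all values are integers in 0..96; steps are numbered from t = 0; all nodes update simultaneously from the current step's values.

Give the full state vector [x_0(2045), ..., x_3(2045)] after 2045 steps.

Simulating step by step:
t=0: [74, 8, 43, 87]
t=1: [39, 41, 53, 51]
t=2: [58, 60, 49, 47]
t=3: [25, 27, 37, 35]
t=4: [79, 81, 81, 82]
t=5: [49, 49, 49, 51]
t=6: [45, 42, 42, 43]
t=7: [63, 61, 61, 65]
t=8: [7, 4, 4, 7]
t=9: [14, 18, 18, 14]
t=10: [50, 45, 45, 50]
t=11: [52, 46, 46, 52]
t=12: [48, 41, 41, 48]
t=13: [62, 54, 54, 62]
t=14: [22, 13, 13, 22]
t=15: [47, 57, 57, 47]
t=16: [30, 42, 42, 30]
t=17: [73, 82, 82, 73]
t=18: [45, 35, 35, 45]
t=19: [78, 66, 66, 78]
t=20: [16, 31, 31, 16]
t=21: [79, 61, 61, 79]
t=22: [19, 34, 34, 19]
t=23: [80, 66, 66, 80]
t=24: [18, 35, 35, 18]
t=25: [77, 63, 63, 77]
t=26: [13, 28, 28, 13]
t=27: [70, 52, 52, 70]
t=28: [30, 23, 23, 30]
t=29: [75, 83, 83, 75]
t=30: [49, 40, 40, 49]
t=31: [63, 53, 53, 63]
t=32: [24, 12, 12, 24]
t=33: [46, 61, 61, 46]
t=34: [22, 40, 40, 22]
t=35: [70, 67, 67, 70]
t=36: [11, 15, 15, 11]
t=37: [41, 36, 36, 41]
t=38: [79, 73, 73, 79]
t=39: [32, 39, 39, 32]
t=40: [81, 89, 89, 81]
t=41: [67, 58, 58, 67]
t=42: [15, 11, 11, 15]
t=43: [36, 41, 41, 36]
t=44: [73, 79, 79, 73]
t=45: [39, 32, 32, 39]
t=46: [89, 81, 81, 89]
t=47: [58, 67, 67, 58]
t=48: [11, 15, 15, 11]

Answer: [67, 58, 58, 67]
Key observation: The state at step 36, [11, 15, 15, 11], reappears at step 48: the system is in a cycle of period 12 from step 36 on.  Therefore the state at step 2045 equals the state at step 36 + ((2045 - 36) mod 12) = 41, which is [67, 58, 58, 67].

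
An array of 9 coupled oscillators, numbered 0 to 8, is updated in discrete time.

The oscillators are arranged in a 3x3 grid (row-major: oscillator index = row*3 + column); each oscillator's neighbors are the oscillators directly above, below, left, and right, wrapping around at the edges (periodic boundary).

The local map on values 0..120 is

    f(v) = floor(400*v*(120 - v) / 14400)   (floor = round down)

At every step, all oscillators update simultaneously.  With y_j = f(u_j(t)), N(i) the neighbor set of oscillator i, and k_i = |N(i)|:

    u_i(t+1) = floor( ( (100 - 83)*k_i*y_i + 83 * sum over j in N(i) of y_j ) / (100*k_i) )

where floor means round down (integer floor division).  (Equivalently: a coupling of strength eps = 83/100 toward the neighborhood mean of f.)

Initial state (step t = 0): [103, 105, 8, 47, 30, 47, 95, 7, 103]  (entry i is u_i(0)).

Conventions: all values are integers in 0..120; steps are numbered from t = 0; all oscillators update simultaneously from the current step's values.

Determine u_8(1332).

Simulating step by step:
t=0: [103, 105, 8, 47, 30, 47, 95, 7, 103]
t=1: [55, 42, 52, 74, 65, 66, 55, 51, 50]
t=2: [96, 97, 96, 98, 95, 97, 97, 96, 98]
t=3: [61, 63, 61, 62, 61, 61, 61, 61, 61]
t=4: [99, 99, 99, 99, 99, 99, 99, 99, 99]
t=5: [57, 57, 57, 57, 57, 57, 57, 57, 57]
t=6: [99, 99, 99, 99, 99, 99, 99, 99, 99]

Answer: u_8(1332) = 99
Key observation: The state at step 4, [99, 99, 99, 99, 99, 99, 99, 99, 99], reappears at step 6: the system is in a cycle of period 2 from step 4 on.  Therefore the state at step 1332 equals the state at step 4 + ((1332 - 4) mod 2) = 4, which is [99, 99, 99, 99, 99, 99, 99, 99, 99].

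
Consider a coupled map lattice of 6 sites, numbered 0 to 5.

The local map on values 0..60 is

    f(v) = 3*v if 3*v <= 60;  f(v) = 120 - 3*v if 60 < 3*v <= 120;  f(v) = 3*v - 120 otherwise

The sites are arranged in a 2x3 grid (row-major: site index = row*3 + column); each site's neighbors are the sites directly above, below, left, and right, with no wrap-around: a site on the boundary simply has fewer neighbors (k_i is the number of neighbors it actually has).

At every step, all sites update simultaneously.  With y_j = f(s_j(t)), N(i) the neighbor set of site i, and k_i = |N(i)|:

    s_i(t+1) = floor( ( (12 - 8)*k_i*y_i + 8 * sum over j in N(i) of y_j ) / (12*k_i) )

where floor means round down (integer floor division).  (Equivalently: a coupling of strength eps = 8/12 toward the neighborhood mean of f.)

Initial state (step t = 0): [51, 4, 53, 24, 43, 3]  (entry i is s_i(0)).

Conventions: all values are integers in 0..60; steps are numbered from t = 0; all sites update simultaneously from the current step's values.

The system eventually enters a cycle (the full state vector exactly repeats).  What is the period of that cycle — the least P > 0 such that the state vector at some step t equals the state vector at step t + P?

Simulating step by step:
t=0: [51, 4, 53, 24, 43, 3]
t=1: [31, 22, 20, 30, 18, 19]
t=2: [37, 49, 57, 37, 49, 57]
t=3: [15, 28, 43, 15, 28, 43]
t=4: [42, 32, 18, 42, 32, 18]
t=5: [12, 26, 44, 12, 26, 44]
t=6: [38, 34, 22, 38, 34, 22]
t=7: [10, 23, 42, 10, 23, 42]
t=8: [37, 36, 21, 37, 36, 21]
t=9: [10, 21, 42, 10, 21, 42]
t=10: [39, 39, 23, 39, 39, 23]
t=11: [3, 13, 35, 3, 13, 35]
t=12: [19, 27, 23, 19, 27, 23]
t=13: [51, 45, 47, 51, 45, 47]
t=14: [27, 20, 19, 27, 20, 19]
t=15: [46, 54, 58, 46, 54, 58]
t=16: [26, 39, 50, 26, 39, 50]
t=17: [29, 17, 21, 29, 17, 21]
t=18: [39, 48, 55, 39, 48, 55]
t=19: [10, 24, 38, 10, 24, 38]
t=20: [36, 34, 20, 36, 34, 20]
t=21: [14, 26, 46, 14, 26, 46]
t=22: [42, 36, 26, 42, 36, 26]
t=23: [8, 17, 32, 8, 17, 32]
t=24: [33, 39, 33, 33, 39, 33]
t=25: [15, 11, 15, 15, 11, 15]
t=26: [41, 38, 41, 41, 38, 41]
t=27: [4, 4, 4, 4, 4, 4]
t=28: [12, 12, 12, 12, 12, 12]
t=29: [36, 36, 36, 36, 36, 36]
t=30: [12, 12, 12, 12, 12, 12]

Answer: 2
Key observation: The state at step 28, [12, 12, 12, 12, 12, 12], reappears at step 30 — and no state repeats earlier — so the cycle the system enters has period 2.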